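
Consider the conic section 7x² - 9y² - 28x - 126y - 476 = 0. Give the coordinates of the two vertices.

Group: 7(x² - 4x) -9(y² + 14y) = 476
Completing the square gives 7(x - 2)² -9(y + 7)² = 476 + 28 - 441 = 63.
Divide by 63: (x - 2)²/9 - (y + 7)²/7 = 1
Hyperbola, center (2, -7), transverse axis horizontal; a² = 9, b² = 7.
a = 3. Vertices at (h ± a, k).

(-1, -7) and (5, -7)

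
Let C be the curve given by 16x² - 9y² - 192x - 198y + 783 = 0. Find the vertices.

16(x² - 12x) -9(y² + 22y) = -783
Completing the square gives 16(x - 6)² -9(y + 11)² = -783 + 576 - 1089 = -1296.
Dividing both sides by -1296: (y + 11)²/144 - (x - 6)²/81 = 1
Hyperbola, center (6, -11), transverse axis vertical; a² = 144, b² = 81.
a = 12. Vertices at (h, k ± a).

(6, -23) and (6, 1)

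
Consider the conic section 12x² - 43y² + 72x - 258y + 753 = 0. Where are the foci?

Rearranging, 12(x² + 6x) -43(y² + 6y) = -753.
Complete the square in x and y: 12(x + 3)² -43(y + 3)² = -753 + 108 - 387 = -1032
Dividing both sides by -1032: (y + 3)²/24 - (x + 3)²/86 = 1
Hyperbola, center (-3, -3), transverse axis vertical; a² = 24, b² = 86.
c² = a² + b² = 24 + 86 = 110, so c = √110.
Foci lie on the vertical axis through the center: (h, k ± c).

(-3, -3 - √110) and (-3, -3 + √110)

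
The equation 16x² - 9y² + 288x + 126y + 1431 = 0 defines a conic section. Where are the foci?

(-9, -3) and (-9, 17)

Group: 16(x² + 18x) -9(y² - 14y) = -1431
Complete the square: 16(x + 9)² -9(y - 7)² = -1431 + 1296 - 441 = -576
Divide through by -576 to get (y - 7)²/64 - (x + 9)²/36 = 1.
Hyperbola, center (-9, 7), transverse axis vertical; a² = 64, b² = 36.
c² = a² + b² = 64 + 36 = 100, so c = 10.
Foci lie on the vertical axis through the center: (h, k ± c).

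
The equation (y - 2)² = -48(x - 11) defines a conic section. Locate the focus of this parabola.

(-1, 2)

Vertex (11, 2); 4p = -48 so p = -12. Opens left.
Focus is p units from the vertex along the axis: (h + p, k).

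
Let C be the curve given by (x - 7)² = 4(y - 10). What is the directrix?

Vertex (7, 10); 4p = 4 so p = 1. Opens up.
Directrix is the horizontal line y = k − p = 10 − (1) = 9.

y = 9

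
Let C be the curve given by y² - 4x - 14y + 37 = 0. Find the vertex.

(-3, 7)

Only y is squared. Complete the square in y: (y - 7)² = 4(x + 3).
Vertex (-3, 7); 4p = 4 so p = 1. Opens right.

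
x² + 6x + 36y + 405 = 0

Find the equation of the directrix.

y = -2

Only x is squared. Complete the square in x: (x + 3)² = -36(y + 11).
Vertex (-3, -11); 4p = -36 so p = -9. Opens down.
Directrix is the horizontal line y = k − p = -11 − (-9) = -2.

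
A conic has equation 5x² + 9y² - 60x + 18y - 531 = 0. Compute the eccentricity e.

5(x² - 12x) + 9(y² + 2y) = 531
5(x - 6)² + 9(y + 1)² = 531 + 180 + 9 = 720
Divide by 720: (x - 6)²/144 + (y + 1)²/80 = 1
Ellipse, center (6, -1), major axis horizontal; a² = 144, b² = 80.
c² = a² - b² = 64, so c = 8.
e = c/a = 8/12 = 2/3.

e = 2/3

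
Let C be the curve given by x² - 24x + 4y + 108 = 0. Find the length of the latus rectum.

Only x is squared. Complete the square in x: (x - 12)² = -4(y - 9).
Vertex (12, 9); 4p = -4 so p = -1. Opens down.
Latus rectum length = |4p| = 4.

4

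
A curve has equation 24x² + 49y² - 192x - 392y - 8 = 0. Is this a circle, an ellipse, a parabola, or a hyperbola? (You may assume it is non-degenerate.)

ellipse

No xy term. Coefficients of x² and y² are A = 24, C = 49.
A and C have the same sign but A ≠ C ⇒ ellipse.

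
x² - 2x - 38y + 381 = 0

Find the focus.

Only x is squared. Complete the square in x: (x - 1)² = 38(y - 10).
Vertex (1, 10); 4p = 38 so p = 19/2. Opens up.
Focus is p units from the vertex along the axis: (h, k + p).

(1, 39/2)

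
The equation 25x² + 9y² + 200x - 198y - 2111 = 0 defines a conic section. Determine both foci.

(-4, -5) and (-4, 27)

Rearranging, 25(x² + 8x) + 9(y² - 22y) = 2111.
Complete the square: 25(x + 4)² + 9(y - 11)² = 2111 + 400 + 1089 = 3600
Dividing both sides by 3600: (x + 4)²/144 + (y - 11)²/400 = 1
Ellipse, center (-4, 11), major axis vertical; a² = 400, b² = 144.
c² = a² - b² = 400 - 144 = 256, so c = 16.
Foci lie on the vertical axis through the center: (h, k ± c).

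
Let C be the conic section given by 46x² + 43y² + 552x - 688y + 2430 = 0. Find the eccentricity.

Collect terms: 46(x² + 12x) + 43(y² - 16y) = -2430
Completing the square gives 46(x + 6)² + 43(y - 8)² = -2430 + 1656 + 2752 = 1978.
Dividing both sides by 1978: (x + 6)²/43 + (y - 8)²/46 = 1
Ellipse, center (-6, 8), major axis vertical; a² = 46, b² = 43.
c² = a² - b² = 3, so c = √3.
e = c/a = √3/√46 = √138/46.

e = √138/46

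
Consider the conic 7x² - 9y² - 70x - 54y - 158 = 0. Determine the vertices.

7(x² - 10x) -9(y² + 6y) = 158
Complete the square: 7(x - 5)² -9(y + 3)² = 158 + 175 - 81 = 252
Dividing both sides by 252: (x - 5)²/36 - (y + 3)²/28 = 1
Hyperbola, center (5, -3), transverse axis horizontal; a² = 36, b² = 28.
a = 6. Vertices at (h ± a, k).

(-1, -3) and (11, -3)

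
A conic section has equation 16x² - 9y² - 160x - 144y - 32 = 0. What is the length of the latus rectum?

9/2

Group: 16(x² - 10x) -9(y² + 16y) = 32
Complete the square in x and y: 16(x - 5)² -9(y + 8)² = 32 + 400 - 576 = -144
Dividing both sides by -144: (y + 8)²/16 - (x - 5)²/9 = 1
Hyperbola, center (5, -8), transverse axis vertical; a² = 16, b² = 9.
Latus rectum length = 2b²/a = 2·9/4 = 9/2.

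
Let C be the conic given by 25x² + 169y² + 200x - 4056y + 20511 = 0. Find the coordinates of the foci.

Group the x- and y-terms: 25(x² + 8x) + 169(y² - 24y) = -20511
Complete the square in x and y: 25(x + 4)² + 169(y - 12)² = -20511 + 400 + 24336 = 4225
Dividing both sides by 4225: (x + 4)²/169 + (y - 12)²/25 = 1
Ellipse, center (-4, 12), major axis horizontal; a² = 169, b² = 25.
c² = a² - b² = 169 - 25 = 144, so c = 12.
Foci lie on the horizontal axis through the center: (h ± c, k).

(-16, 12) and (8, 12)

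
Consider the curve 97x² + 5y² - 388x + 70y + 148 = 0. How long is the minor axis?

Group the x- and y-terms: 97(x² - 4x) + 5(y² + 14y) = -148
Completing the square gives 97(x - 2)² + 5(y + 7)² = -148 + 388 + 245 = 485.
Divide by 485: (x - 2)²/5 + (y + 7)²/97 = 1
Ellipse, center (2, -7), major axis vertical; a² = 97, b² = 5.
b² = 5 so b = √5; the minor axis has length 2b = 2√5.

2√5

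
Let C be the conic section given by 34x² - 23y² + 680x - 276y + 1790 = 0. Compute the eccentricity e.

e = √1311/23

Group: 34(x² + 20x) -23(y² + 12y) = -1790
34(x + 10)² -23(y + 6)² = -1790 + 3400 - 828 = 782
Dividing both sides by 782: (x + 10)²/23 - (y + 6)²/34 = 1
Hyperbola, center (-10, -6), transverse axis horizontal; a² = 23, b² = 34.
c² = a² + b² = 57, so c = √57.
e = c/a = √57/√23 = √1311/23.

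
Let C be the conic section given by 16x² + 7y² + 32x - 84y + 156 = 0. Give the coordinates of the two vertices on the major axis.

Rearranging, 16(x² + 2x) + 7(y² - 12y) = -156.
Complete the square in x and y: 16(x + 1)² + 7(y - 6)² = -156 + 16 + 252 = 112
Dividing both sides by 112: (x + 1)²/7 + (y - 6)²/16 = 1
Ellipse, center (-1, 6), major axis vertical; a² = 16, b² = 7.
a = 4. Vertices at (h, k ± a).

(-1, 2) and (-1, 10)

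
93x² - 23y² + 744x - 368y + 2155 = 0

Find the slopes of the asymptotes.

Group: 93(x² + 8x) -23(y² + 16y) = -2155
Complete the square in x and y: 93(x + 4)² -23(y + 8)² = -2155 + 1488 - 1472 = -2139
Dividing both sides by -2139: (y + 8)²/93 - (x + 4)²/23 = 1
Hyperbola, center (-4, -8), transverse axis vertical; a² = 93, b² = 23.
For a vertical hyperbola the asymptotes have slope ±a/b.
Here that is ±√93/√23 = ±√2139/23.

√2139/23 and -√2139/23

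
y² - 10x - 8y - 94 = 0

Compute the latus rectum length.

Only y is squared. Complete the square in y: (y - 4)² = 10(x + 11).
Vertex (-11, 4); 4p = 10 so p = 5/2. Opens right.
Latus rectum length = |4p| = 10.

10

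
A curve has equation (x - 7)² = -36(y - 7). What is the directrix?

y = 16

Vertex (7, 7); 4p = -36 so p = -9. Opens down.
Directrix is the horizontal line y = k − p = 7 − (-9) = 16.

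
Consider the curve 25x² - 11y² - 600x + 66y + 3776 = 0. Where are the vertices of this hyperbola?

25(x² - 24x) -11(y² - 6y) = -3776
Completing the square gives 25(x - 12)² -11(y - 3)² = -3776 + 3600 - 99 = -275.
Divide by -275: (y - 3)²/25 - (x - 12)²/11 = 1
Hyperbola, center (12, 3), transverse axis vertical; a² = 25, b² = 11.
a = 5. Vertices at (h, k ± a).

(12, -2) and (12, 8)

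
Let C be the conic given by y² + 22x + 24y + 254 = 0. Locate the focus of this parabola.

Only y is squared. Complete the square in y: (y + 12)² = -22(x + 5).
Vertex (-5, -12); 4p = -22 so p = -11/2. Opens left.
Focus is p units from the vertex along the axis: (h + p, k).

(-21/2, -12)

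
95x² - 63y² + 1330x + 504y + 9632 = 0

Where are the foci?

(-7, 4 - √158) and (-7, 4 + √158)

Rearranging, 95(x² + 14x) -63(y² - 8y) = -9632.
Complete the square in x and y: 95(x + 7)² -63(y - 4)² = -9632 + 4655 - 1008 = -5985
Divide through by -5985 to get (y - 4)²/95 - (x + 7)²/63 = 1.
Hyperbola, center (-7, 4), transverse axis vertical; a² = 95, b² = 63.
c² = a² + b² = 95 + 63 = 158, so c = √158.
Foci lie on the vertical axis through the center: (h, k ± c).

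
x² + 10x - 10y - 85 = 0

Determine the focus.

(-5, -17/2)

Only x is squared. Complete the square in x: (x + 5)² = 10(y + 11).
Vertex (-5, -11); 4p = 10 so p = 5/2. Opens up.
Focus is p units from the vertex along the axis: (h, k + p).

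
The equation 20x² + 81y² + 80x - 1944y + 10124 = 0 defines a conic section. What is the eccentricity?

Rearranging, 20(x² + 4x) + 81(y² - 24y) = -10124.
Completing the square gives 20(x + 2)² + 81(y - 12)² = -10124 + 80 + 11664 = 1620.
Divide by 1620: (x + 2)²/81 + (y - 12)²/20 = 1
Ellipse, center (-2, 12), major axis horizontal; a² = 81, b² = 20.
c² = a² - b² = 61, so c = √61.
e = c/a = √61/9.

e = √61/9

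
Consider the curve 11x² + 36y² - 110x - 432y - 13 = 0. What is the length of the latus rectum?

22/3

Group: 11(x² - 10x) + 36(y² - 12y) = 13
Complete the square: 11(x - 5)² + 36(y - 6)² = 13 + 275 + 1296 = 1584
Divide through by 1584 to get (x - 5)²/144 + (y - 6)²/44 = 1.
Ellipse, center (5, 6), major axis horizontal; a² = 144, b² = 44.
Latus rectum length = 2b²/a = 2·44/12 = 22/3.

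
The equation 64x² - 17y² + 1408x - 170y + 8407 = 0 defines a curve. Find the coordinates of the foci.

(-11, -14) and (-11, 4)

Rearranging, 64(x² + 22x) -17(y² + 10y) = -8407.
64(x + 11)² -17(y + 5)² = -8407 + 7744 - 425 = -1088
Divide by -1088: (y + 5)²/64 - (x + 11)²/17 = 1
Hyperbola, center (-11, -5), transverse axis vertical; a² = 64, b² = 17.
c² = a² + b² = 64 + 17 = 81, so c = 9.
Foci lie on the vertical axis through the center: (h, k ± c).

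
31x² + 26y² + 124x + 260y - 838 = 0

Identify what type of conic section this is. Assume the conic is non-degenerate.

ellipse

No xy term. Coefficients of x² and y² are A = 31, C = 26.
A and C have the same sign but A ≠ C ⇒ ellipse.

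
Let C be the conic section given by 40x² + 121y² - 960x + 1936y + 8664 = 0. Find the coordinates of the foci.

(3, -8) and (21, -8)

Group: 40(x² - 24x) + 121(y² + 16y) = -8664
Complete the square: 40(x - 12)² + 121(y + 8)² = -8664 + 5760 + 7744 = 4840
Dividing both sides by 4840: (x - 12)²/121 + (y + 8)²/40 = 1
Ellipse, center (12, -8), major axis horizontal; a² = 121, b² = 40.
c² = a² - b² = 121 - 40 = 81, so c = 9.
Foci lie on the horizontal axis through the center: (h ± c, k).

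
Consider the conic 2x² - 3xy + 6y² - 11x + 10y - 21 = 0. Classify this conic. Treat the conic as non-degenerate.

A = 2, B = -3, C = 6.
Discriminant B² − 4AC = (-3)² − 4·2·6 = -39.
B² − 4AC < 0 ⇒ ellipse.

ellipse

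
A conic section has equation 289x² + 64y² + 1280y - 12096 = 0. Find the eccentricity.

e = 15/17

289x² + 64(y² + 20y) = 12096
Completing the square gives 289x² + 64(y + 10)² = 12096 + 0 + 6400 = 18496.
Divide through by 18496 to get x²/64 + (y + 10)²/289 = 1.
Ellipse, center (0, -10), major axis vertical; a² = 289, b² = 64.
c² = a² - b² = 225, so c = 15.
e = c/a = 15/17.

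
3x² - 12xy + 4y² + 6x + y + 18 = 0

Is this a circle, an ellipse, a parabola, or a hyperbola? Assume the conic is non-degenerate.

hyperbola

A = 3, B = -12, C = 4.
Discriminant B² − 4AC = (-12)² − 4·3·4 = 96.
B² − 4AC > 0 ⇒ hyperbola.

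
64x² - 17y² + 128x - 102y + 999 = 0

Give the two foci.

Collect terms: 64(x² + 2x) -17(y² + 6y) = -999
64(x + 1)² -17(y + 3)² = -999 + 64 - 153 = -1088
Dividing both sides by -1088: (y + 3)²/64 - (x + 1)²/17 = 1
Hyperbola, center (-1, -3), transverse axis vertical; a² = 64, b² = 17.
c² = a² + b² = 64 + 17 = 81, so c = 9.
Foci lie on the vertical axis through the center: (h, k ± c).

(-1, -12) and (-1, 6)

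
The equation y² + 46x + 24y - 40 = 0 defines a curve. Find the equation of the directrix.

Only y is squared. Complete the square in y: (y + 12)² = -46(x - 4).
Vertex (4, -12); 4p = -46 so p = -23/2. Opens left.
Directrix is the vertical line x = h − p = 4 − (-23/2) = 31/2.

x = 31/2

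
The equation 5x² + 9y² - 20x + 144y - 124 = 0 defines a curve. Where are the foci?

(-6, -8) and (10, -8)

Collect terms: 5(x² - 4x) + 9(y² + 16y) = 124
Completing the square gives 5(x - 2)² + 9(y + 8)² = 124 + 20 + 576 = 720.
Divide through by 720 to get (x - 2)²/144 + (y + 8)²/80 = 1.
Ellipse, center (2, -8), major axis horizontal; a² = 144, b² = 80.
c² = a² - b² = 144 - 80 = 64, so c = 8.
Foci lie on the horizontal axis through the center: (h ± c, k).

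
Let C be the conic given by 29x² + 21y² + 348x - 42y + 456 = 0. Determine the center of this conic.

Group: 29(x² + 12x) + 21(y² - 2y) = -456
29(x + 6)² + 21(y - 1)² = -456 + 1044 + 21 = 609
Divide through by 609 to get (x + 6)²/21 + (y - 1)²/29 = 1.
Ellipse with center (-6, 1).

(-6, 1)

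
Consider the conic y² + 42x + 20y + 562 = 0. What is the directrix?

x = -1/2

Only y is squared. Complete the square in y: (y + 10)² = -42(x + 11).
Vertex (-11, -10); 4p = -42 so p = -21/2. Opens left.
Directrix is the vertical line x = h − p = -11 − (-21/2) = -1/2.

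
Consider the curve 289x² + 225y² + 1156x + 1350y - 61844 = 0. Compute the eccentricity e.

289(x² + 4x) + 225(y² + 6y) = 61844
Complete the square: 289(x + 2)² + 225(y + 3)² = 61844 + 1156 + 2025 = 65025
Dividing both sides by 65025: (x + 2)²/225 + (y + 3)²/289 = 1
Ellipse, center (-2, -3), major axis vertical; a² = 289, b² = 225.
c² = a² - b² = 64, so c = 8.
e = c/a = 8/17.

e = 8/17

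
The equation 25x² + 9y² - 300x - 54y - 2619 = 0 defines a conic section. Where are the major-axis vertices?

(6, -17) and (6, 23)

Collect terms: 25(x² - 12x) + 9(y² - 6y) = 2619
Complete the square in x and y: 25(x - 6)² + 9(y - 3)² = 2619 + 900 + 81 = 3600
Divide through by 3600 to get (x - 6)²/144 + (y - 3)²/400 = 1.
Ellipse, center (6, 3), major axis vertical; a² = 400, b² = 144.
a = 20. Vertices at (h, k ± a).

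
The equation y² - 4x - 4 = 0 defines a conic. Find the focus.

Only y is squared. Complete the square in y: y² = 4(x + 1).
Vertex (-1, 0); 4p = 4 so p = 1. Opens right.
Focus is p units from the vertex along the axis: (h + p, k).

(0, 0)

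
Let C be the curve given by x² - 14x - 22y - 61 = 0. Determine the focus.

(7, 1/2)

Only x is squared. Complete the square in x: (x - 7)² = 22(y + 5).
Vertex (7, -5); 4p = 22 so p = 11/2. Opens up.
Focus is p units from the vertex along the axis: (h, k + p).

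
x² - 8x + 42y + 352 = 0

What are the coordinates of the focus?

Only x is squared. Complete the square in x: (x - 4)² = -42(y + 8).
Vertex (4, -8); 4p = -42 so p = -21/2. Opens down.
Focus is p units from the vertex along the axis: (h, k + p).

(4, -37/2)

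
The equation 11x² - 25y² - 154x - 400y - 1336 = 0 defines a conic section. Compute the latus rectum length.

Group the x- and y-terms: 11(x² - 14x) -25(y² + 16y) = 1336
11(x - 7)² -25(y + 8)² = 1336 + 539 - 1600 = 275
Divide by 275: (x - 7)²/25 - (y + 8)²/11 = 1
Hyperbola, center (7, -8), transverse axis horizontal; a² = 25, b² = 11.
Latus rectum length = 2b²/a = 2·11/5 = 22/5.

22/5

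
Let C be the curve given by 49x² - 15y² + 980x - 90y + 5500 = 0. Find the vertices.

Collect terms: 49(x² + 20x) -15(y² + 6y) = -5500
Completing the square gives 49(x + 10)² -15(y + 3)² = -5500 + 4900 - 135 = -735.
Divide through by -735 to get (y + 3)²/49 - (x + 10)²/15 = 1.
Hyperbola, center (-10, -3), transverse axis vertical; a² = 49, b² = 15.
a = 7. Vertices at (h, k ± a).

(-10, -10) and (-10, 4)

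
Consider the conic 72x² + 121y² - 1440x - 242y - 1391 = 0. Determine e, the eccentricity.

e = 7/11

Rearranging, 72(x² - 20x) + 121(y² - 2y) = 1391.
Complete the square: 72(x - 10)² + 121(y - 1)² = 1391 + 7200 + 121 = 8712
Dividing both sides by 8712: (x - 10)²/121 + (y - 1)²/72 = 1
Ellipse, center (10, 1), major axis horizontal; a² = 121, b² = 72.
c² = a² - b² = 49, so c = 7.
e = c/a = 7/11.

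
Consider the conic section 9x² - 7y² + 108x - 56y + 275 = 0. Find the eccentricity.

e = 4/3

Collect terms: 9(x² + 12x) -7(y² + 8y) = -275
Complete the square in x and y: 9(x + 6)² -7(y + 4)² = -275 + 324 - 112 = -63
Divide by -63: (y + 4)²/9 - (x + 6)²/7 = 1
Hyperbola, center (-6, -4), transverse axis vertical; a² = 9, b² = 7.
c² = a² + b² = 16, so c = 4.
e = c/a = 4/3.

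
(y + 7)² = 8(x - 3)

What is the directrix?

x = 1

Vertex (3, -7); 4p = 8 so p = 2. Opens right.
Directrix is the vertical line x = h − p = 3 − (2) = 1.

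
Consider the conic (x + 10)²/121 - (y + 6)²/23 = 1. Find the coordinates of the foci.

Center (-10, -6). The positive term is the x-term, so the transverse axis is horizontal; a² = 121, b² = 23.
c² = a² + b² = 121 + 23 = 144, so c = 12.
Foci lie on the horizontal axis through the center: (h ± c, k).

(-22, -6) and (2, -6)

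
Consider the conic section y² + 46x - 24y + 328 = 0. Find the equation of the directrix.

x = 15/2

Only y is squared. Complete the square in y: (y - 12)² = -46(x + 4).
Vertex (-4, 12); 4p = -46 so p = -23/2. Opens left.
Directrix is the vertical line x = h − p = -4 − (-23/2) = 15/2.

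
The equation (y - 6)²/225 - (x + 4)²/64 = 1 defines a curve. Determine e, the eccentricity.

e = 17/15

Center (-4, 6). The positive term is the y-term, so the transverse axis is vertical; a² = 225, b² = 64.
c² = a² + b² = 289, so c = 17.
e = c/a = 17/15.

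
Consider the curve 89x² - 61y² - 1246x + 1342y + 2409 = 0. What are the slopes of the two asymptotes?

√5429/61 and -√5429/61

Group the x- and y-terms: 89(x² - 14x) -61(y² - 22y) = -2409
Complete the square in x and y: 89(x - 7)² -61(y - 11)² = -2409 + 4361 - 7381 = -5429
Dividing both sides by -5429: (y - 11)²/89 - (x - 7)²/61 = 1
Hyperbola, center (7, 11), transverse axis vertical; a² = 89, b² = 61.
For a vertical hyperbola the asymptotes have slope ±a/b.
Here that is ±√89/√61 = ±√5429/61.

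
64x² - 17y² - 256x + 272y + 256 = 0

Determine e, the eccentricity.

e = 9/8

Rearranging, 64(x² - 4x) -17(y² - 16y) = -256.
Completing the square gives 64(x - 2)² -17(y - 8)² = -256 + 256 - 1088 = -1088.
Dividing both sides by -1088: (y - 8)²/64 - (x - 2)²/17 = 1
Hyperbola, center (2, 8), transverse axis vertical; a² = 64, b² = 17.
c² = a² + b² = 81, so c = 9.
e = c/a = 9/8.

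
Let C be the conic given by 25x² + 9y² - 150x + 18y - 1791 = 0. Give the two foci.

(3, -13) and (3, 11)

Group: 25(x² - 6x) + 9(y² + 2y) = 1791
25(x - 3)² + 9(y + 1)² = 1791 + 225 + 9 = 2025
Dividing both sides by 2025: (x - 3)²/81 + (y + 1)²/225 = 1
Ellipse, center (3, -1), major axis vertical; a² = 225, b² = 81.
c² = a² - b² = 225 - 81 = 144, so c = 12.
Foci lie on the vertical axis through the center: (h, k ± c).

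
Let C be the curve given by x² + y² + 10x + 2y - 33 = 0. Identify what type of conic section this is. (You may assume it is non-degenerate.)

circle

No xy term. Coefficients of x² and y² are A = 1, C = 1.
A = C (same sign) ⇒ circle.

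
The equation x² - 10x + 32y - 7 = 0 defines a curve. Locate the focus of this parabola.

(5, -7)

Only x is squared. Complete the square in x: (x - 5)² = -32(y - 1).
Vertex (5, 1); 4p = -32 so p = -8. Opens down.
Focus is p units from the vertex along the axis: (h, k + p).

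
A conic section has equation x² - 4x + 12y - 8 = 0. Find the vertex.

(2, 1)

Only x is squared. Complete the square in x: (x - 2)² = -12(y - 1).
Vertex (2, 1); 4p = -12 so p = -3. Opens down.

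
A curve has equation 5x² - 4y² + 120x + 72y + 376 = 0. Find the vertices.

(-14, 9) and (-10, 9)

5(x² + 24x) -4(y² - 18y) = -376
Complete the square in x and y: 5(x + 12)² -4(y - 9)² = -376 + 720 - 324 = 20
Divide by 20: (x + 12)²/4 - (y - 9)²/5 = 1
Hyperbola, center (-12, 9), transverse axis horizontal; a² = 4, b² = 5.
a = 2. Vertices at (h ± a, k).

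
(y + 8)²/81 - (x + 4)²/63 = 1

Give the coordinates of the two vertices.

Center (-4, -8). The positive term is the y-term, so the transverse axis is vertical; a² = 81, b² = 63.
a = 9. Vertices at (h, k ± a).

(-4, -17) and (-4, 1)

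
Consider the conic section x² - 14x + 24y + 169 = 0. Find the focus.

Only x is squared. Complete the square in x: (x - 7)² = -24(y + 5).
Vertex (7, -5); 4p = -24 so p = -6. Opens down.
Focus is p units from the vertex along the axis: (h, k + p).

(7, -11)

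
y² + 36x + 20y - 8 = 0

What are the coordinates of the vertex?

Only y is squared. Complete the square in y: (y + 10)² = -36(x - 3).
Vertex (3, -10); 4p = -36 so p = -9. Opens left.

(3, -10)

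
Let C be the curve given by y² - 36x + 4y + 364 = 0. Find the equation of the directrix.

Only y is squared. Complete the square in y: (y + 2)² = 36(x - 10).
Vertex (10, -2); 4p = 36 so p = 9. Opens right.
Directrix is the vertical line x = h − p = 10 − (9) = 1.

x = 1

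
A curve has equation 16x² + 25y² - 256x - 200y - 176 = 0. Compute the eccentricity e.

Group: 16(x² - 16x) + 25(y² - 8y) = 176
16(x - 8)² + 25(y - 4)² = 176 + 1024 + 400 = 1600
Divide through by 1600 to get (x - 8)²/100 + (y - 4)²/64 = 1.
Ellipse, center (8, 4), major axis horizontal; a² = 100, b² = 64.
c² = a² - b² = 36, so c = 6.
e = c/a = 6/10 = 3/5.

e = 3/5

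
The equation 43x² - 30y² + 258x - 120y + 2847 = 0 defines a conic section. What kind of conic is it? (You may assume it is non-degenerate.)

No xy term. Coefficients of x² and y² are A = 43, C = -30.
A and C have opposite signs ⇒ hyperbola.

hyperbola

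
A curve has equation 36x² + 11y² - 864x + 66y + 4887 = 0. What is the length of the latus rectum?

Rearranging, 36(x² - 24x) + 11(y² + 6y) = -4887.
Complete the square in x and y: 36(x - 12)² + 11(y + 3)² = -4887 + 5184 + 99 = 396
Divide by 396: (x - 12)²/11 + (y + 3)²/36 = 1
Ellipse, center (12, -3), major axis vertical; a² = 36, b² = 11.
Latus rectum length = 2b²/a = 2·11/6 = 11/3.

11/3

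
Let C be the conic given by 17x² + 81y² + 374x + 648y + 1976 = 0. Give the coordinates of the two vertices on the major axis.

Rearranging, 17(x² + 22x) + 81(y² + 8y) = -1976.
Completing the square gives 17(x + 11)² + 81(y + 4)² = -1976 + 2057 + 1296 = 1377.
Dividing both sides by 1377: (x + 11)²/81 + (y + 4)²/17 = 1
Ellipse, center (-11, -4), major axis horizontal; a² = 81, b² = 17.
a = 9. Vertices at (h ± a, k).

(-20, -4) and (-2, -4)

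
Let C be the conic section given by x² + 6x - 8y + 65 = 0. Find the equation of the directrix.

Only x is squared. Complete the square in x: (x + 3)² = 8(y - 7).
Vertex (-3, 7); 4p = 8 so p = 2. Opens up.
Directrix is the horizontal line y = k − p = 7 − (2) = 5.

y = 5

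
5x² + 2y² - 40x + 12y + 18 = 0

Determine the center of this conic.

Rearranging, 5(x² - 8x) + 2(y² + 6y) = -18.
5(x - 4)² + 2(y + 3)² = -18 + 80 + 18 = 80
Divide through by 80 to get (x - 4)²/16 + (y + 3)²/40 = 1.
Ellipse with center (4, -3).

(4, -3)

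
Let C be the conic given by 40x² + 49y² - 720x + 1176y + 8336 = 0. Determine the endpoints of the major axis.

Rearranging, 40(x² - 18x) + 49(y² + 24y) = -8336.
Completing the square gives 40(x - 9)² + 49(y + 12)² = -8336 + 3240 + 7056 = 1960.
Divide by 1960: (x - 9)²/49 + (y + 12)²/40 = 1
Ellipse, center (9, -12), major axis horizontal; a² = 49, b² = 40.
a = 7. Vertices at (h ± a, k).

(2, -12) and (16, -12)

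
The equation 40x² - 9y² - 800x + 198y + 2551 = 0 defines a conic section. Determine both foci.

(3, 11) and (17, 11)

Collect terms: 40(x² - 20x) -9(y² - 22y) = -2551
Complete the square: 40(x - 10)² -9(y - 11)² = -2551 + 4000 - 1089 = 360
Dividing both sides by 360: (x - 10)²/9 - (y - 11)²/40 = 1
Hyperbola, center (10, 11), transverse axis horizontal; a² = 9, b² = 40.
c² = a² + b² = 9 + 40 = 49, so c = 7.
Foci lie on the horizontal axis through the center: (h ± c, k).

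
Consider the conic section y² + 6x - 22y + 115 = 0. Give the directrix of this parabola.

x = 5/2

Only y is squared. Complete the square in y: (y - 11)² = -6(x - 1).
Vertex (1, 11); 4p = -6 so p = -3/2. Opens left.
Directrix is the vertical line x = h − p = 1 − (-3/2) = 5/2.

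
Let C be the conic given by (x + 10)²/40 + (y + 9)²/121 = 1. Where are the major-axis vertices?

Center (-10, -9). The larger denominator 121 sits under the y-term, so the major axis is vertical; a² = 121, b² = 40.
a = 11. Vertices at (h, k ± a).

(-10, -20) and (-10, 2)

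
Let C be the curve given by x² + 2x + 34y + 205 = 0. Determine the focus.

Only x is squared. Complete the square in x: (x + 1)² = -34(y + 6).
Vertex (-1, -6); 4p = -34 so p = -17/2. Opens down.
Focus is p units from the vertex along the axis: (h, k + p).

(-1, -29/2)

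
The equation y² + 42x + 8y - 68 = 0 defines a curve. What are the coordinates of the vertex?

Only y is squared. Complete the square in y: (y + 4)² = -42(x - 2).
Vertex (2, -4); 4p = -42 so p = -21/2. Opens left.

(2, -4)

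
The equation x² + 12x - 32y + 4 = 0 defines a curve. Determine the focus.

Only x is squared. Complete the square in x: (x + 6)² = 32(y + 1).
Vertex (-6, -1); 4p = 32 so p = 8. Opens up.
Focus is p units from the vertex along the axis: (h, k + p).

(-6, 7)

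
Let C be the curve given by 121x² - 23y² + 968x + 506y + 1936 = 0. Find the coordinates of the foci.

(-4, -1) and (-4, 23)

121(x² + 8x) -23(y² - 22y) = -1936
121(x + 4)² -23(y - 11)² = -1936 + 1936 - 2783 = -2783
Divide by -2783: (y - 11)²/121 - (x + 4)²/23 = 1
Hyperbola, center (-4, 11), transverse axis vertical; a² = 121, b² = 23.
c² = a² + b² = 121 + 23 = 144, so c = 12.
Foci lie on the vertical axis through the center: (h, k ± c).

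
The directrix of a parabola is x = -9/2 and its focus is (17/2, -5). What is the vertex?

The vertex is the midpoint between the focus and the directrix along the axis of symmetry.
Axis is horizontal (directrix is vertical). Vertex x-coordinate = (17/2 + (-9/2))/2 = 2; y-coordinate = -5.

(2, -5)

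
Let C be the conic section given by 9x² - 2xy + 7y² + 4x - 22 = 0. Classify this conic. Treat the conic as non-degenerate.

A = 9, B = -2, C = 7.
Discriminant B² − 4AC = (-2)² − 4·9·7 = -248.
B² − 4AC < 0 ⇒ ellipse.

ellipse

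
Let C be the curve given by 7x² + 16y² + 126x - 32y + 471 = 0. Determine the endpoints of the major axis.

Group the x- and y-terms: 7(x² + 18x) + 16(y² - 2y) = -471
Complete the square in x and y: 7(x + 9)² + 16(y - 1)² = -471 + 567 + 16 = 112
Divide through by 112 to get (x + 9)²/16 + (y - 1)²/7 = 1.
Ellipse, center (-9, 1), major axis horizontal; a² = 16, b² = 7.
a = 4. Vertices at (h ± a, k).

(-13, 1) and (-5, 1)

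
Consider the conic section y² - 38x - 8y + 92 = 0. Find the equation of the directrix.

Only y is squared. Complete the square in y: (y - 4)² = 38(x - 2).
Vertex (2, 4); 4p = 38 so p = 19/2. Opens right.
Directrix is the vertical line x = h − p = 2 − (19/2) = -15/2.

x = -15/2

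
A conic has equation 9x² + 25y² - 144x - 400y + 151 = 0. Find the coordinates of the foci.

9(x² - 16x) + 25(y² - 16y) = -151
Complete the square: 9(x - 8)² + 25(y - 8)² = -151 + 576 + 1600 = 2025
Divide by 2025: (x - 8)²/225 + (y - 8)²/81 = 1
Ellipse, center (8, 8), major axis horizontal; a² = 225, b² = 81.
c² = a² - b² = 225 - 81 = 144, so c = 12.
Foci lie on the horizontal axis through the center: (h ± c, k).

(-4, 8) and (20, 8)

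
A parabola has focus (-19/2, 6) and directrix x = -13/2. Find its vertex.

(-8, 6)

The vertex is the midpoint between the focus and the directrix along the axis of symmetry.
Axis is horizontal (directrix is vertical). Vertex x-coordinate = (-19/2 + (-13/2))/2 = -8; y-coordinate = 6.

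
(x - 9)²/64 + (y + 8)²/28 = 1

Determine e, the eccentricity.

e = 3/4

Center (9, -8). The larger denominator 64 sits under the x-term, so the major axis is horizontal; a² = 64, b² = 28.
c² = a² - b² = 36, so c = 6.
e = c/a = 6/8 = 3/4.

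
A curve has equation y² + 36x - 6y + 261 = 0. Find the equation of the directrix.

Only y is squared. Complete the square in y: (y - 3)² = -36(x + 7).
Vertex (-7, 3); 4p = -36 so p = -9. Opens left.
Directrix is the vertical line x = h − p = -7 − (-9) = 2.

x = 2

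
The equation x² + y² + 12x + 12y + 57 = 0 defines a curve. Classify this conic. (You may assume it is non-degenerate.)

circle

No xy term. Coefficients of x² and y² are A = 1, C = 1.
A = C (same sign) ⇒ circle.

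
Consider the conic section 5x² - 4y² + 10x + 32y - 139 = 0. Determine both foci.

Group: 5(x² + 2x) -4(y² - 8y) = 139
Completing the square gives 5(x + 1)² -4(y - 4)² = 139 + 5 - 64 = 80.
Divide through by 80 to get (x + 1)²/16 - (y - 4)²/20 = 1.
Hyperbola, center (-1, 4), transverse axis horizontal; a² = 16, b² = 20.
c² = a² + b² = 16 + 20 = 36, so c = 6.
Foci lie on the horizontal axis through the center: (h ± c, k).

(-7, 4) and (5, 4)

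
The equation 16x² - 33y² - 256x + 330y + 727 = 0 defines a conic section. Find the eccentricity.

Rearranging, 16(x² - 16x) -33(y² - 10y) = -727.
Completing the square gives 16(x - 8)² -33(y - 5)² = -727 + 1024 - 825 = -528.
Divide through by -528 to get (y - 5)²/16 - (x - 8)²/33 = 1.
Hyperbola, center (8, 5), transverse axis vertical; a² = 16, b² = 33.
c² = a² + b² = 49, so c = 7.
e = c/a = 7/4.

e = 7/4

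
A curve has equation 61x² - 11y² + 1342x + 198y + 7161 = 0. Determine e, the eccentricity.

e = 6√122/61

61(x² + 22x) -11(y² - 18y) = -7161
Completing the square gives 61(x + 11)² -11(y - 9)² = -7161 + 7381 - 891 = -671.
Divide through by -671 to get (y - 9)²/61 - (x + 11)²/11 = 1.
Hyperbola, center (-11, 9), transverse axis vertical; a² = 61, b² = 11.
c² = a² + b² = 72, so c = 6√2.
e = c/a = 6√2/√61 = 6√122/61.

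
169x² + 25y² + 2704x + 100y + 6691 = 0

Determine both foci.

Rearranging, 169(x² + 16x) + 25(y² + 4y) = -6691.
Complete the square: 169(x + 8)² + 25(y + 2)² = -6691 + 10816 + 100 = 4225
Divide by 4225: (x + 8)²/25 + (y + 2)²/169 = 1
Ellipse, center (-8, -2), major axis vertical; a² = 169, b² = 25.
c² = a² - b² = 169 - 25 = 144, so c = 12.
Foci lie on the vertical axis through the center: (h, k ± c).

(-8, -14) and (-8, 10)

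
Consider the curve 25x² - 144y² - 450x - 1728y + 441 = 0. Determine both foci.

(9, -19) and (9, 7)

Collect terms: 25(x² - 18x) -144(y² + 12y) = -441
Complete the square in x and y: 25(x - 9)² -144(y + 6)² = -441 + 2025 - 5184 = -3600
Dividing both sides by -3600: (y + 6)²/25 - (x - 9)²/144 = 1
Hyperbola, center (9, -6), transverse axis vertical; a² = 25, b² = 144.
c² = a² + b² = 25 + 144 = 169, so c = 13.
Foci lie on the vertical axis through the center: (h, k ± c).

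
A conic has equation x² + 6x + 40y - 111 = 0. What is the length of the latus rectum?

40

Only x is squared. Complete the square in x: (x + 3)² = -40(y - 3).
Vertex (-3, 3); 4p = -40 so p = -10. Opens down.
Latus rectum length = |4p| = 40.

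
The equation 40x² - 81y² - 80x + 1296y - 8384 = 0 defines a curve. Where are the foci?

(-10, 8) and (12, 8)

40(x² - 2x) -81(y² - 16y) = 8384
Completing the square gives 40(x - 1)² -81(y - 8)² = 8384 + 40 - 5184 = 3240.
Divide by 3240: (x - 1)²/81 - (y - 8)²/40 = 1
Hyperbola, center (1, 8), transverse axis horizontal; a² = 81, b² = 40.
c² = a² + b² = 81 + 40 = 121, so c = 11.
Foci lie on the horizontal axis through the center: (h ± c, k).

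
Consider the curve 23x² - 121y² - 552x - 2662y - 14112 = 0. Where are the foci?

Group the x- and y-terms: 23(x² - 24x) -121(y² + 22y) = 14112
Complete the square in x and y: 23(x - 12)² -121(y + 11)² = 14112 + 3312 - 14641 = 2783
Divide by 2783: (x - 12)²/121 - (y + 11)²/23 = 1
Hyperbola, center (12, -11), transverse axis horizontal; a² = 121, b² = 23.
c² = a² + b² = 121 + 23 = 144, so c = 12.
Foci lie on the horizontal axis through the center: (h ± c, k).

(0, -11) and (24, -11)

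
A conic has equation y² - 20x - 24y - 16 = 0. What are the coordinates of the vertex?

(-8, 12)

Only y is squared. Complete the square in y: (y - 12)² = 20(x + 8).
Vertex (-8, 12); 4p = 20 so p = 5. Opens right.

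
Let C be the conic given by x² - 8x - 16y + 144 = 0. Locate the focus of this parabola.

Only x is squared. Complete the square in x: (x - 4)² = 16(y - 8).
Vertex (4, 8); 4p = 16 so p = 4. Opens up.
Focus is p units from the vertex along the axis: (h, k + p).

(4, 12)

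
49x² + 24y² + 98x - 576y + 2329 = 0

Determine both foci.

49(x² + 2x) + 24(y² - 24y) = -2329
49(x + 1)² + 24(y - 12)² = -2329 + 49 + 3456 = 1176
Divide through by 1176 to get (x + 1)²/24 + (y - 12)²/49 = 1.
Ellipse, center (-1, 12), major axis vertical; a² = 49, b² = 24.
c² = a² - b² = 49 - 24 = 25, so c = 5.
Foci lie on the vertical axis through the center: (h, k ± c).

(-1, 7) and (-1, 17)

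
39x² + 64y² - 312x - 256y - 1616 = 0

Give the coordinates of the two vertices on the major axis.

(-4, 2) and (12, 2)

Rearranging, 39(x² - 8x) + 64(y² - 4y) = 1616.
Complete the square: 39(x - 4)² + 64(y - 2)² = 1616 + 624 + 256 = 2496
Dividing both sides by 2496: (x - 4)²/64 + (y - 2)²/39 = 1
Ellipse, center (4, 2), major axis horizontal; a² = 64, b² = 39.
a = 8. Vertices at (h ± a, k).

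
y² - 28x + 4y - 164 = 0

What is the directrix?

Only y is squared. Complete the square in y: (y + 2)² = 28(x + 6).
Vertex (-6, -2); 4p = 28 so p = 7. Opens right.
Directrix is the vertical line x = h − p = -6 − (7) = -13.

x = -13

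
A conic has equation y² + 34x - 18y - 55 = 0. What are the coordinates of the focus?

(-9/2, 9)

Only y is squared. Complete the square in y: (y - 9)² = -34(x - 4).
Vertex (4, 9); 4p = -34 so p = -17/2. Opens left.
Focus is p units from the vertex along the axis: (h + p, k).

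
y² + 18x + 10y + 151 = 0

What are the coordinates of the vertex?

Only y is squared. Complete the square in y: (y + 5)² = -18(x + 7).
Vertex (-7, -5); 4p = -18 so p = -9/2. Opens left.

(-7, -5)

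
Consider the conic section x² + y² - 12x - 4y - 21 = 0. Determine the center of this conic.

(6, 2)

Group: (x² - 12x) + (y² - 4y) = 21
(x - 6)² + (y - 2)² = 21 + 36 + 4 = 61
So (x - 6)² + (y - 2)² = 61.
Circle centered at (6, 2) with r² = 61.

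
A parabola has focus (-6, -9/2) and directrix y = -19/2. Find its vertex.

(-6, -7)

The vertex is the midpoint between the focus and the directrix along the axis of symmetry.
Axis is vertical (directrix is horizontal). Vertex y-coordinate = (-9/2 + (-19/2))/2 = -7; x-coordinate = -6.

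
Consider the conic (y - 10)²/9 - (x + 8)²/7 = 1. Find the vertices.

(-8, 7) and (-8, 13)

Center (-8, 10). The positive term is the y-term, so the transverse axis is vertical; a² = 9, b² = 7.
a = 3. Vertices at (h, k ± a).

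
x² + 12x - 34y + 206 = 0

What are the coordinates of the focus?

Only x is squared. Complete the square in x: (x + 6)² = 34(y - 5).
Vertex (-6, 5); 4p = 34 so p = 17/2. Opens up.
Focus is p units from the vertex along the axis: (h, k + p).

(-6, 27/2)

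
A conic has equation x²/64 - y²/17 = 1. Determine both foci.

Center (0, 0). The positive term is the x-term, so the transverse axis is horizontal; a² = 64, b² = 17.
c² = a² + b² = 64 + 17 = 81, so c = 9.
Foci lie on the horizontal axis through the center: (h ± c, k).

(-9, 0) and (9, 0)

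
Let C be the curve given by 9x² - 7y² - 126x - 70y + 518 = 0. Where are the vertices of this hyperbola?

Group: 9(x² - 14x) -7(y² + 10y) = -518
9(x - 7)² -7(y + 5)² = -518 + 441 - 175 = -252
Dividing both sides by -252: (y + 5)²/36 - (x - 7)²/28 = 1
Hyperbola, center (7, -5), transverse axis vertical; a² = 36, b² = 28.
a = 6. Vertices at (h, k ± a).

(7, -11) and (7, 1)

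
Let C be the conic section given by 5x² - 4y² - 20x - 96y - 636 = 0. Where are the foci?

Group: 5(x² - 4x) -4(y² + 24y) = 636
Complete the square in x and y: 5(x - 2)² -4(y + 12)² = 636 + 20 - 576 = 80
Divide through by 80 to get (x - 2)²/16 - (y + 12)²/20 = 1.
Hyperbola, center (2, -12), transverse axis horizontal; a² = 16, b² = 20.
c² = a² + b² = 16 + 20 = 36, so c = 6.
Foci lie on the horizontal axis through the center: (h ± c, k).

(-4, -12) and (8, -12)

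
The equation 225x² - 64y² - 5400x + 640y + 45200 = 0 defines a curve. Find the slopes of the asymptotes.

225(x² - 24x) -64(y² - 10y) = -45200
Complete the square in x and y: 225(x - 12)² -64(y - 5)² = -45200 + 32400 - 1600 = -14400
Divide through by -14400 to get (y - 5)²/225 - (x - 12)²/64 = 1.
Hyperbola, center (12, 5), transverse axis vertical; a² = 225, b² = 64.
For a vertical hyperbola the asymptotes have slope ±a/b.
Here that is ±15/8.

15/8 and -15/8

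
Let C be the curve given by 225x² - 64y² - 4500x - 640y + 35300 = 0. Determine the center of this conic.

(10, -5)

Group the x- and y-terms: 225(x² - 20x) -64(y² + 10y) = -35300
225(x - 10)² -64(y + 5)² = -35300 + 22500 - 1600 = -14400
Divide through by -14400 to get (y + 5)²/225 - (x - 10)²/64 = 1.
Hyperbola with center (10, -5).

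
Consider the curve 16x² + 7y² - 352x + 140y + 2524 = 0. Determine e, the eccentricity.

Rearranging, 16(x² - 22x) + 7(y² + 20y) = -2524.
16(x - 11)² + 7(y + 10)² = -2524 + 1936 + 700 = 112
Divide through by 112 to get (x - 11)²/7 + (y + 10)²/16 = 1.
Ellipse, center (11, -10), major axis vertical; a² = 16, b² = 7.
c² = a² - b² = 9, so c = 3.
e = c/a = 3/4.

e = 3/4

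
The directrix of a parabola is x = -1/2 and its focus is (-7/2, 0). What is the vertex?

The vertex is the midpoint between the focus and the directrix along the axis of symmetry.
Axis is horizontal (directrix is vertical). Vertex x-coordinate = (-7/2 + (-1/2))/2 = -2; y-coordinate = 0.

(-2, 0)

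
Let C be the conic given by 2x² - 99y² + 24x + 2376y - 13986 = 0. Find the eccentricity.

2(x² + 12x) -99(y² - 24y) = 13986
2(x + 6)² -99(y - 12)² = 13986 + 72 - 14256 = -198
Divide by -198: (y - 12)²/2 - (x + 6)²/99 = 1
Hyperbola, center (-6, 12), transverse axis vertical; a² = 2, b² = 99.
c² = a² + b² = 101, so c = √101.
e = c/a = √101/√2 = √202/2.

e = √202/2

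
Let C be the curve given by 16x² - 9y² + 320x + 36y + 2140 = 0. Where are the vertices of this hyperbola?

(-10, -6) and (-10, 10)

Collect terms: 16(x² + 20x) -9(y² - 4y) = -2140
Completing the square gives 16(x + 10)² -9(y - 2)² = -2140 + 1600 - 36 = -576.
Divide through by -576 to get (y - 2)²/64 - (x + 10)²/36 = 1.
Hyperbola, center (-10, 2), transverse axis vertical; a² = 64, b² = 36.
a = 8. Vertices at (h, k ± a).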